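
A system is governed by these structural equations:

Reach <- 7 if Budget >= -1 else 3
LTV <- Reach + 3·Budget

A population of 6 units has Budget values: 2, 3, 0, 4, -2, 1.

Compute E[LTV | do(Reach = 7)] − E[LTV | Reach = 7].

-2

Under do(Reach=7), Reach's equation is replaced by Reach=7 for every unit. Per-unit LTV: 13, 16, 7, 19, 1, 10. Mean = 11.
E[LTV|Reach=7] averages over only the 5 units with Reach=7 (Budget = 2, 3, 0, 4, 1): LTV = 13, 16, 7, 19, 10, mean 13.
Difference = 11 − 13 = -2.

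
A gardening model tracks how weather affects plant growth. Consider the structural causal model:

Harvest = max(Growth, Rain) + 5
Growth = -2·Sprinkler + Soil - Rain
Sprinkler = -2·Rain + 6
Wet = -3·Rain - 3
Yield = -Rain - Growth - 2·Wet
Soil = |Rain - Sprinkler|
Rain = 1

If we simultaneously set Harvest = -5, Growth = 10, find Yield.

Setting Harvest = -5, Growth = 10 by intervention discards those variables' equations.
Wet = -3·Rain - 3  [with Rain=1]  = -6
Yield = -Rain - Growth - 2·Wet  [with Rain=1, Growth=10, Wet=-6]  = 1

1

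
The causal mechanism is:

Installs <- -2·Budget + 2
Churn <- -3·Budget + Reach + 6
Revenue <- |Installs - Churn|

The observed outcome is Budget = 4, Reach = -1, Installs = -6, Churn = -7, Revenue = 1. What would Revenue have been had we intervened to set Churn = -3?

3

Intervening sets Churn = -3 and removes its equation (Churn <- -3·Budget + Reach + 6).
Installs = -2·Budget + 2  [with Budget=4]  = -6
Revenue = |Installs - Churn|  [with Installs=-6, Churn=-3]  = 3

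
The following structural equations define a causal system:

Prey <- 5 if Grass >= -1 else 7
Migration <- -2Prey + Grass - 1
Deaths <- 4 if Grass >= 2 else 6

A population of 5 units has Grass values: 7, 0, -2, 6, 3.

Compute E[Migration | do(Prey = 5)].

-8.2

Every unit gets Prey=5 under the intervention. Migration values become -4, -11, -13, -5, -8; E[Migration|do(Prey=5)] = -8.2.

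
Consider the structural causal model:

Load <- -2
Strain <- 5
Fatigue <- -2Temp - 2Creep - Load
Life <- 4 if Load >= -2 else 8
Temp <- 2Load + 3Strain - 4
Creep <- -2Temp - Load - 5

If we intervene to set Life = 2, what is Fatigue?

22

do(Life=2) replaces the equation Life <- 4 if Load >= -2 else 8 with the constant Life = 2.
Since Fatigue is not a descendant of the intervened variable, it is unaffected.
Temp = 2Load + 3Strain - 4  [with Load=-2, Strain=5]  = 7
Creep = -2Temp - Load - 5  [with Temp=7, Load=-2]  = -17
Fatigue = -2Temp - 2Creep - Load  [with Temp=7, Creep=-17, Load=-2]  = 22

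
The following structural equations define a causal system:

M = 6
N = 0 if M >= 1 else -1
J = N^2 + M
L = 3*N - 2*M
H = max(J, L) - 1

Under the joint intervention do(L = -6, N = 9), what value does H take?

86

The joint intervention fixes L = -6, N = 9, removing each variable's own equation.
J = N^2 + M  [with N=9, M=6]  = 87
H = max(J, L) - 1  [with J=87, L=-6]  = 86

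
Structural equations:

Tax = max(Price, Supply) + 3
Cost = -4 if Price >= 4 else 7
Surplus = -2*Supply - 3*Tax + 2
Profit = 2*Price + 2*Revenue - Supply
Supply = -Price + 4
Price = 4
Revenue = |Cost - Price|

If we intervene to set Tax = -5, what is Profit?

The intervention breaks the incoming arrows to Tax: Tax = max(Price, Supply) + 3 no longer applies, and Tax = -5.
Since Profit is not a descendant of the intervened variable, it is unaffected.
Supply = -Price + 4  [with Price=4]  = 0
Cost = -4 if Price >= 4 else 7  [with Price=4]  = -4
Revenue = |Cost - Price|  [with Cost=-4, Price=4]  = 8
Profit = 2*Price + 2*Revenue - Supply  [with Price=4, Revenue=8, Supply=0]  = 24

24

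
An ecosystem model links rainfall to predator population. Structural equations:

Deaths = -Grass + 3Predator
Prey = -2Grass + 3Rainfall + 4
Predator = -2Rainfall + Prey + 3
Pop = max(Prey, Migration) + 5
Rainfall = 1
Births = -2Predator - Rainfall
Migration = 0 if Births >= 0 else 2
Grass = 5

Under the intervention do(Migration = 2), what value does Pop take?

do(Migration=2) replaces the equation Migration = 0 if Births >= 0 else 2 with the constant Migration = 2.
Prey = -2Grass + 3Rainfall + 4  [with Grass=5, Rainfall=1]  = -3
Pop = max(Prey, Migration) + 5  [with Prey=-3, Migration=2]  = 7

7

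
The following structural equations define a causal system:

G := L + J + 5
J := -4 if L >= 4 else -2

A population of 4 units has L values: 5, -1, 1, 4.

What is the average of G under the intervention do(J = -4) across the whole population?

3.25

Under do(J=-4), J's equation is replaced by J=-4 for every unit. Per-unit G: 6, 0, 2, 5. Mean = 3.25.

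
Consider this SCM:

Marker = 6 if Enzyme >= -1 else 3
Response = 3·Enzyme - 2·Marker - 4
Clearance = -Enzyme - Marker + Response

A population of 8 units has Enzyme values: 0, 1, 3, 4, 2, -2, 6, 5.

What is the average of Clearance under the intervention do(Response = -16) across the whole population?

-24

The intervention sets Response=-16 in all 8 units regardless of Enzyme. Recomputing Clearance per unit gives -22, -23, -25, -26, -24, -17, -28, -27; average -24.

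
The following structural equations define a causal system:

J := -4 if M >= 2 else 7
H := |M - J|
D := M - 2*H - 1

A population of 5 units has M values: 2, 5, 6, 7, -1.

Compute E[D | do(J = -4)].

-12.8

The intervention sets J=-4 in all 5 units regardless of M. Recomputing D per unit gives -11, -14, -15, -16, -8; average -12.8.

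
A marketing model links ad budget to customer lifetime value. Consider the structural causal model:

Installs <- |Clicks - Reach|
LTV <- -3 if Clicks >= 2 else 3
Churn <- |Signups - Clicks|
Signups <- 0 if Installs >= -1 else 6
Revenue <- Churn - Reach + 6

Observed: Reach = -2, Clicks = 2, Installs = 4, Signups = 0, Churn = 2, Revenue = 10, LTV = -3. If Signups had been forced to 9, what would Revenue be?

Under do(Signups=9), the mechanism Signups <- 0 if Installs >= -1 else 6 is discarded; Signups is fixed at 9.
Churn = |Signups - Clicks|  [with Signups=9, Clicks=2]  = 7
Revenue = Churn - Reach + 6  [with Churn=7, Reach=-2]  = 15

15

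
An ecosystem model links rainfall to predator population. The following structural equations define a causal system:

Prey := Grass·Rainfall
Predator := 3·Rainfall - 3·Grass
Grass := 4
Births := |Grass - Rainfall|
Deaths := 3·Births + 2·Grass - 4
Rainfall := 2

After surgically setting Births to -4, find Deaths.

The intervention breaks the incoming arrows to Births: Births := |Grass - Rainfall| no longer applies, and Births = -4.
Deaths = 3·Births + 2·Grass - 4  [with Births=-4, Grass=4]  = -8

-8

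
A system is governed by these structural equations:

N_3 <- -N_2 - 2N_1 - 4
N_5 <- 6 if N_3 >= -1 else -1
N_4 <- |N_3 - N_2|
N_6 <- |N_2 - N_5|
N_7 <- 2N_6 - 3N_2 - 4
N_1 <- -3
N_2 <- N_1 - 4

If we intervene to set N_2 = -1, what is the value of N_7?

Under do(N_2=-1), the mechanism N_2 <- N_1 - 4 is discarded; N_2 is fixed at -1.
N_3 = -N_2 - 2N_1 - 4  [with N_2=-1, N_1=-3]  = 3
N_5 = 6 if N_3 >= -1 else -1  [with N_3=3]  = 6
N_6 = |N_2 - N_5|  [with N_2=-1, N_5=6]  = 7
N_7 = 2N_6 - 3N_2 - 4  [with N_6=7, N_2=-1]  = 13

13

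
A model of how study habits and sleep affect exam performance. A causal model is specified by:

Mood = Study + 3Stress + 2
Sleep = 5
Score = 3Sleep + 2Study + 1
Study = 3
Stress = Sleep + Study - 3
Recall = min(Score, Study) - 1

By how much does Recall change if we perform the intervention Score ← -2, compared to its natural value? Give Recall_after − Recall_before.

-5

Under do(Score=-2), the mechanism Score = 3Sleep + 2Study + 1 is discarded; Score is fixed at -2.
Recall = min(Score, Study) - 1  [with Score=-2, Study=3]  = -3
Without intervention: Score = 3Sleep + 2Study + 1  [with Sleep=5, Study=3]  = 22; Recall = min(Score, Study) - 1  [with Score=22, Study=3]  = 2.
Change = -3 − 2 = -5.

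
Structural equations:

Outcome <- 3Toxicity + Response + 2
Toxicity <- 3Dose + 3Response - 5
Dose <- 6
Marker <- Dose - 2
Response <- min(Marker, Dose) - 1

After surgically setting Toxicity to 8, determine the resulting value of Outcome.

Intervening sets Toxicity = 8 and removes its equation (Toxicity <- 3Dose + 3Response - 5).
Marker = Dose - 2  [with Dose=6]  = 4
Response = min(Marker, Dose) - 1  [with Marker=4, Dose=6]  = 3
Outcome = 3Toxicity + Response + 2  [with Toxicity=8, Response=3]  = 29

29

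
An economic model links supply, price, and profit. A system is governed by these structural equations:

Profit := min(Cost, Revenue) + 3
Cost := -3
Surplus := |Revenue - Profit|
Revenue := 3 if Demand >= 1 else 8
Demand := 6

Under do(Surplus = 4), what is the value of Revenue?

do(Surplus=4) replaces the equation Surplus := |Revenue - Profit| with the constant Surplus = 4.
Revenue is not downstream of the intervention, so its value is determined by the original equations.
Revenue = 3 if Demand >= 1 else 8  [with Demand=6]  = 3

3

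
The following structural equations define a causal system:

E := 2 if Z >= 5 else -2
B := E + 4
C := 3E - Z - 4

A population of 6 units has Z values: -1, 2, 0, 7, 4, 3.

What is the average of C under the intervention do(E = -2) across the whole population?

-12.5

Every unit gets E=-2 under the intervention. C values become -9, -12, -10, -17, -14, -13; E[C|do(E=-2)] = -12.5.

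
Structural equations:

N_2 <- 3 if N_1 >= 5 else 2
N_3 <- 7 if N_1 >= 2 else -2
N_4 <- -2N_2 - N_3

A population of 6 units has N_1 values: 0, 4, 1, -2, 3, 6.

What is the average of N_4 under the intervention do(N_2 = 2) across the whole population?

Under do(N_2=2), N_2's equation is replaced by N_2=2 for every unit. Per-unit N_4: -2, -11, -2, -2, -11, -11. Mean = -6.5.

-6.5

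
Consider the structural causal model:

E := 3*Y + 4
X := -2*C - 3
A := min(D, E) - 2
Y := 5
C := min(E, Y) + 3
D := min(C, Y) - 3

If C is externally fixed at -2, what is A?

do(C=-2) replaces the equation C := min(E, Y) + 3 with the constant C = -2.
E = 3*Y + 4  [with Y=5]  = 19
D = min(C, Y) - 3  [with C=-2, Y=5]  = -5
A = min(D, E) - 2  [with D=-5, E=19]  = -7

-7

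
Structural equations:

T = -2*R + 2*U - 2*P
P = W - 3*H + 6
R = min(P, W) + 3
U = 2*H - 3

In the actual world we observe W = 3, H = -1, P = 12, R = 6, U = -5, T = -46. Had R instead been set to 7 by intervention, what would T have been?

-48

Under do(R=7), the mechanism R = min(P, W) + 3 is discarded; R is fixed at 7.
P = W - 3*H + 6  [with W=3, H=-1]  = 12
U = 2*H - 3  [with H=-1]  = -5
T = -2*R + 2*U - 2*P  [with R=7, U=-5, P=12]  = -48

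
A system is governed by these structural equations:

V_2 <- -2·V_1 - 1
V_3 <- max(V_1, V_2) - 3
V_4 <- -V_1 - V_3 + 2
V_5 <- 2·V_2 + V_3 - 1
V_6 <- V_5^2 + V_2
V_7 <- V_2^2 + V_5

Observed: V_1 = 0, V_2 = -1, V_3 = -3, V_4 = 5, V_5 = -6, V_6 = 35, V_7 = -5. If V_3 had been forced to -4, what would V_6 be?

48

The intervention breaks the incoming arrows to V_3: V_3 <- max(V_1, V_2) - 3 no longer applies, and V_3 = -4.
V_2 = -2·V_1 - 1  [with V_1=0]  = -1
V_5 = 2·V_2 + V_3 - 1  [with V_2=-1, V_3=-4]  = -7
V_6 = V_5^2 + V_2  [with V_5=-7, V_2=-1]  = 48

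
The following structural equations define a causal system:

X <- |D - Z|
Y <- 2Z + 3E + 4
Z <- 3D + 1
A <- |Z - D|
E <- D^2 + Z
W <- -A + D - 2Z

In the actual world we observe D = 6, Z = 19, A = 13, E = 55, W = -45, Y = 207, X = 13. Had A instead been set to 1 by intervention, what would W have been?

-33

do(A=1) replaces the equation A <- |Z - D| with the constant A = 1.
Z = 3D + 1  [with D=6]  = 19
W = -A + D - 2Z  [with A=1, D=6, Z=19]  = -33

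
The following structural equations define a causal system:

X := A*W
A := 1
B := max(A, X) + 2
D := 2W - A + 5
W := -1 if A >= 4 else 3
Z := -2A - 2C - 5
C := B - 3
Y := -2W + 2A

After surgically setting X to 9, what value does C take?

The intervention breaks the incoming arrows to X: X := A*W no longer applies, and X = 9.
B = max(A, X) + 2  [with A=1, X=9]  = 11
C = B - 3  [with B=11]  = 8

8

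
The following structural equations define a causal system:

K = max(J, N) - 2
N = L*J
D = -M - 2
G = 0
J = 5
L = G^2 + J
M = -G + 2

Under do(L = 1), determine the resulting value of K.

The intervention breaks the incoming arrows to L: L = G^2 + J no longer applies, and L = 1.
N = L*J  [with L=1, J=5]  = 5
K = max(J, N) - 2  [with J=5, N=5]  = 3

3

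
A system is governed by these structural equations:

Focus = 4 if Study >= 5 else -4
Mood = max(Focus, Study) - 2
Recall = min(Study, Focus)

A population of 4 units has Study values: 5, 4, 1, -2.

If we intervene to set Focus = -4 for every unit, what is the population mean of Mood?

do(Focus=-4) breaks Focus's dependence on Study. With Focus=-4 fixed, Mood across the units is 3, 2, -1, -4, mean 0.

0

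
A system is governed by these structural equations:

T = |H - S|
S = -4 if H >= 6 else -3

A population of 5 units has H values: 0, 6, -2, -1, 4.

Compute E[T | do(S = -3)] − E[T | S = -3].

1.15

do(S=-3) breaks S's dependence on H. With S=-3 fixed, T across the units is 3, 9, 1, 2, 7, mean 4.4.
E[T|S=-3] averages over only the 4 units with S=-3 (H = 0, -2, -1, 4): T = 3, 1, 2, 7, mean 3.25.
Difference = 4.4 − 3.25 = 1.15.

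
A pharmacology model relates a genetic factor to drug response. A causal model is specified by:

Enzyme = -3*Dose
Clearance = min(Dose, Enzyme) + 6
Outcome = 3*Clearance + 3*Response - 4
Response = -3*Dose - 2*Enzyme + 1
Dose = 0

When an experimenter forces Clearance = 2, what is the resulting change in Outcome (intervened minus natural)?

-12

Intervening sets Clearance = 2 and removes its equation (Clearance = min(Dose, Enzyme) + 6).
Enzyme = -3*Dose  [with Dose=0]  = 0
Response = -3*Dose - 2*Enzyme + 1  [with Dose=0, Enzyme=0]  = 1
Outcome = 3*Clearance + 3*Response - 4  [with Clearance=2, Response=1]  = 5
Without intervention: Enzyme = -3*Dose  [with Dose=0]  = 0; Response = -3*Dose - 2*Enzyme + 1  [with Dose=0, Enzyme=0]  = 1; Clearance = min(Dose, Enzyme) + 6  [with Dose=0, Enzyme=0]  = 6; Outcome = 3*Clearance + 3*Response - 4  [with Clearance=6, Response=1]  = 17.
Change = 5 − 17 = -12.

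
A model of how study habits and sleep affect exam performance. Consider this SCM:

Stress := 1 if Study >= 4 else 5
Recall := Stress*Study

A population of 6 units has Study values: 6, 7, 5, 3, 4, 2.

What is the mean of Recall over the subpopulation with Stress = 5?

Observing Stress=5 restricts to units where Stress's equation naturally yields 5: Study ∈ {3, 2}. In that subpopulation Recall = 15, 10, mean 12.5.

12.5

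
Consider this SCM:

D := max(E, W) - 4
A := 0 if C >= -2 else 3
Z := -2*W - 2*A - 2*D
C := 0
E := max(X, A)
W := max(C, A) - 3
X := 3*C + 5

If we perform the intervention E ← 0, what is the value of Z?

Under do(E=0), the mechanism E := max(X, A) is discarded; E is fixed at 0.
A = 0 if C >= -2 else 3  [with C=0]  = 0
W = max(C, A) - 3  [with C=0, A=0]  = -3
D = max(E, W) - 4  [with E=0, W=-3]  = -4
Z = -2*W - 2*A - 2*D  [with W=-3, A=0, D=-4]  = 14

14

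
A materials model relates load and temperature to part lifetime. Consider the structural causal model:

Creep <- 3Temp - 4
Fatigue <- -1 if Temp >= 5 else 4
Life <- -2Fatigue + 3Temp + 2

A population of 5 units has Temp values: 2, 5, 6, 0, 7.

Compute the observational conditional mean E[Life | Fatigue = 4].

Conditioning on Fatigue=4 selects the 2 unit(s) with Temp ∈ {2, 0}. Their Life values: 0, -6. Mean = -3.

-3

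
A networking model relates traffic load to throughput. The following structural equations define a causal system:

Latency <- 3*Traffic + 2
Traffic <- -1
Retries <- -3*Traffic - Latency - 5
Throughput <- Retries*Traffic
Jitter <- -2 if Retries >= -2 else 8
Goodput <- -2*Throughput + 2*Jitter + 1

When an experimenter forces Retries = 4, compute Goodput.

The intervention breaks the incoming arrows to Retries: Retries <- -3*Traffic - Latency - 5 no longer applies, and Retries = 4.
Jitter = -2 if Retries >= -2 else 8  [with Retries=4]  = -2
Throughput = Retries*Traffic  [with Retries=4, Traffic=-1]  = -4
Goodput = -2*Throughput + 2*Jitter + 1  [with Throughput=-4, Jitter=-2]  = 5

5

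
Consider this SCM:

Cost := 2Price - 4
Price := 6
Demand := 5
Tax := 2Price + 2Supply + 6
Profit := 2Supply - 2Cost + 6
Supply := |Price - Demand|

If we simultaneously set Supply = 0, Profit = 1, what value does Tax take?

18

The joint intervention fixes Supply = 0, Profit = 1, removing each variable's own equation.
Tax = 2Price + 2Supply + 6  [with Price=6, Supply=0]  = 18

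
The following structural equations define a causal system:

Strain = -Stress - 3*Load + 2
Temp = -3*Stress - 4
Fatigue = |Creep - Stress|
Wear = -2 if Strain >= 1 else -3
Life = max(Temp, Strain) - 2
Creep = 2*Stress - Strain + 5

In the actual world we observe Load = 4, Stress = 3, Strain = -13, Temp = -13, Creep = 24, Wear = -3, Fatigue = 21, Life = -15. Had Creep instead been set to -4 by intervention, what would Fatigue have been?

7

Under do(Creep=-4), the mechanism Creep = 2*Stress - Strain + 5 is discarded; Creep is fixed at -4.
Fatigue = |Creep - Stress|  [with Creep=-4, Stress=3]  = 7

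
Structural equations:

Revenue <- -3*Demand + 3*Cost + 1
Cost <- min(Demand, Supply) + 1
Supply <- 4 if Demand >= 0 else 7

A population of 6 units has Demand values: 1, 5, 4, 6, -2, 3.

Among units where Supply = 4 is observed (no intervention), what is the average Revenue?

Observing Supply=4 restricts to units where Supply's equation naturally yields 4: Demand ∈ {1, 5, 4, 6, 3}. In that subpopulation Revenue = 4, 1, 4, -2, 4, mean 2.2.

2.2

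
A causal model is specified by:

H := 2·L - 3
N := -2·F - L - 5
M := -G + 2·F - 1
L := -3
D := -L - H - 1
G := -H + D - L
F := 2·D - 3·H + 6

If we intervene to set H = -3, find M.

38

Under do(H=-3), the mechanism H := 2·L - 3 is discarded; H is fixed at -3.
D = -L - H - 1  [with L=-3, H=-3]  = 5
G = -H + D - L  [with H=-3, D=5, L=-3]  = 11
F = 2·D - 3·H + 6  [with D=5, H=-3]  = 25
M = -G + 2·F - 1  [with G=11, F=25]  = 38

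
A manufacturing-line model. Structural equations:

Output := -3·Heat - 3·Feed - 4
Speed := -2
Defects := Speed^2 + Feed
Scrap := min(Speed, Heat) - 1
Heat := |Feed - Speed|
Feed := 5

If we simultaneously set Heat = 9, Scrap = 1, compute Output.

Setting Heat = 9, Scrap = 1 by intervention discards those variables' equations.
Output = -3·Heat - 3·Feed - 4  [with Heat=9, Feed=5]  = -46

-46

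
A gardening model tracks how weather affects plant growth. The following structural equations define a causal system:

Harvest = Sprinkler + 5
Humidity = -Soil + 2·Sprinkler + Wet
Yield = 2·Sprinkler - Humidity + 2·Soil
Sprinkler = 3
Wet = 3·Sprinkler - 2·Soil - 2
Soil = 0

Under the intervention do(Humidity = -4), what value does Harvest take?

Under do(Humidity=-4), the mechanism Humidity = -Soil + 2·Sprinkler + Wet is discarded; Humidity is fixed at -4.
Since Harvest is not a descendant of the intervened variable, it is unaffected.
Harvest = Sprinkler + 5  [with Sprinkler=3]  = 8

8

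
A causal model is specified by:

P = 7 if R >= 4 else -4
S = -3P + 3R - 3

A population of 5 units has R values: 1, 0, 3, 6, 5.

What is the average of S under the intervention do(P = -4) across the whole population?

18

Every unit gets P=-4 under the intervention. S values become 12, 9, 18, 27, 24; E[S|do(P=-4)] = 18.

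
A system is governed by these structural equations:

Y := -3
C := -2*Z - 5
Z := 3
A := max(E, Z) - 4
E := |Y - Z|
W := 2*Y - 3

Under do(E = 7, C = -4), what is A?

3

The joint intervention fixes E = 7, C = -4, removing each variable's own equation.
A = max(E, Z) - 4  [with E=7, Z=3]  = 3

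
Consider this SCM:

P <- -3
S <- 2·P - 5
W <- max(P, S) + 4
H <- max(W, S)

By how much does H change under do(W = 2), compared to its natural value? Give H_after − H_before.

The intervention breaks the incoming arrows to W: W <- max(P, S) + 4 no longer applies, and W = 2.
S = 2·P - 5  [with P=-3]  = -11
H = max(W, S)  [with W=2, S=-11]  = 2
Without intervention: S = 2·P - 5  [with P=-3]  = -11; W = max(P, S) + 4  [with P=-3, S=-11]  = 1; H = max(W, S)  [with W=1, S=-11]  = 1.
Change = 2 − 1 = 1.

1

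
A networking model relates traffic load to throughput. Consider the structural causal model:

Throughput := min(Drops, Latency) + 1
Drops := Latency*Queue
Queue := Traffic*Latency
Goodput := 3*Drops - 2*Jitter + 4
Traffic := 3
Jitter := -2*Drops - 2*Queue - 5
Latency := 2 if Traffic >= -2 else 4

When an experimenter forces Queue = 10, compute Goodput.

194

The intervention breaks the incoming arrows to Queue: Queue := Traffic*Latency no longer applies, and Queue = 10.
Latency = 2 if Traffic >= -2 else 4  [with Traffic=3]  = 2
Drops = Latency*Queue  [with Latency=2, Queue=10]  = 20
Jitter = -2*Drops - 2*Queue - 5  [with Drops=20, Queue=10]  = -65
Goodput = 3*Drops - 2*Jitter + 4  [with Drops=20, Jitter=-65]  = 194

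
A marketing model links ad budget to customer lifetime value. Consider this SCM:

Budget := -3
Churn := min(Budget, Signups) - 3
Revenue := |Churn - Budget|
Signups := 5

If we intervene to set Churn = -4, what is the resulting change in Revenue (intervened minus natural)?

-2

The intervention breaks the incoming arrows to Churn: Churn := min(Budget, Signups) - 3 no longer applies, and Churn = -4.
Revenue = |Churn - Budget|  [with Churn=-4, Budget=-3]  = 1
Without intervention: Churn = min(Budget, Signups) - 3  [with Budget=-3, Signups=5]  = -6; Revenue = |Churn - Budget|  [with Churn=-6, Budget=-3]  = 3.
Change = 1 − 3 = -2.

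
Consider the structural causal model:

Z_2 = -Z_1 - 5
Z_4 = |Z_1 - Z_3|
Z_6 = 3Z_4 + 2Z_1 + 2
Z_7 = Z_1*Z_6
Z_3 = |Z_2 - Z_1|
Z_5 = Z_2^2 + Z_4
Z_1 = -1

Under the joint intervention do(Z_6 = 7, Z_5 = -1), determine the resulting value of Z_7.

Setting Z_6 = 7, Z_5 = -1 by intervention discards those variables' equations.
Z_7 = Z_1*Z_6  [with Z_1=-1, Z_6=7]  = -7

-7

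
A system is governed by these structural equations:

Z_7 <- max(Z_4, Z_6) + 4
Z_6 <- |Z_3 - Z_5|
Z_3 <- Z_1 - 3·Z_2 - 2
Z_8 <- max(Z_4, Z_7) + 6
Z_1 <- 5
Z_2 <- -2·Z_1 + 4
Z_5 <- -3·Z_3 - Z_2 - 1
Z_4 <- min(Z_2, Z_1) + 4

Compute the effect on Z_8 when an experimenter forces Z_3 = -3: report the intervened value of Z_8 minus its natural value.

The intervention breaks the incoming arrows to Z_3: Z_3 <- Z_1 - 3·Z_2 - 2 no longer applies, and Z_3 = -3.
Z_2 = -2·Z_1 + 4  [with Z_1=5]  = -6
Z_4 = min(Z_2, Z_1) + 4  [with Z_2=-6, Z_1=5]  = -2
Z_5 = -3·Z_3 - Z_2 - 1  [with Z_3=-3, Z_2=-6]  = 14
Z_6 = |Z_3 - Z_5|  [with Z_3=-3, Z_5=14]  = 17
Z_7 = max(Z_4, Z_6) + 4  [with Z_4=-2, Z_6=17]  = 21
Z_8 = max(Z_4, Z_7) + 6  [with Z_4=-2, Z_7=21]  = 27
Without intervention: Z_2 = -2·Z_1 + 4  [with Z_1=5]  = -6; Z_3 = Z_1 - 3·Z_2 - 2  [with Z_1=5, Z_2=-6]  = 21; Z_4 = min(Z_2, Z_1) + 4  [with Z_2=-6, Z_1=5]  = -2; Z_5 = -3·Z_3 - Z_2 - 1  [with Z_3=21, Z_2=-6]  = -58; Z_6 = |Z_3 - Z_5|  [with Z_3=21, Z_5=-58]  = 79; Z_7 = max(Z_4, Z_6) + 4  [with Z_4=-2, Z_6=79]  = 83; Z_8 = max(Z_4, Z_7) + 6  [with Z_4=-2, Z_7=83]  = 89.
Change = 27 − 89 = -62.

-62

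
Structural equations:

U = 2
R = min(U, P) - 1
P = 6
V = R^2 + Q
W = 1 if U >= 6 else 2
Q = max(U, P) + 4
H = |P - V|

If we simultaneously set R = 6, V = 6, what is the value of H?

0

Setting R = 6, V = 6 by intervention discards those variables' equations.
H = |P - V|  [with P=6, V=6]  = 0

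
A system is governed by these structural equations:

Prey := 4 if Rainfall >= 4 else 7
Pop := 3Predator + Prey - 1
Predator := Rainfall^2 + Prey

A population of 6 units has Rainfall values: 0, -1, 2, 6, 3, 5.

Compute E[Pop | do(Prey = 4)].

52.5

The intervention sets Prey=4 in all 6 units regardless of Rainfall. Recomputing Pop per unit gives 15, 18, 27, 123, 42, 90; average 52.5.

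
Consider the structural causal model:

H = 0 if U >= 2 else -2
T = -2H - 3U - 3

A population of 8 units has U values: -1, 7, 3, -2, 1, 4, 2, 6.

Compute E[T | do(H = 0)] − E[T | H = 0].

5.7

The intervention sets H=0 in all 8 units regardless of U. Recomputing T per unit gives 0, -24, -12, 3, -6, -15, -9, -21; average -10.5.
Observing H=0 restricts to units where H's equation naturally yields 0: U ∈ {7, 3, 4, 2, 6}. In that subpopulation T = -24, -12, -15, -9, -21, mean -16.2.
Difference = -10.5 − (-16.2) = 5.7.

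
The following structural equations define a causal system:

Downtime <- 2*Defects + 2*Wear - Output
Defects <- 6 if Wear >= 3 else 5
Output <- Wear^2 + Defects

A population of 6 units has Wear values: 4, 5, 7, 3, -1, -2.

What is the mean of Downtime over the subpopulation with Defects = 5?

-0.5

Observing Defects=5 restricts to units where Defects's equation naturally yields 5: Wear ∈ {-1, -2}. In that subpopulation Downtime = 2, -3, mean -0.5.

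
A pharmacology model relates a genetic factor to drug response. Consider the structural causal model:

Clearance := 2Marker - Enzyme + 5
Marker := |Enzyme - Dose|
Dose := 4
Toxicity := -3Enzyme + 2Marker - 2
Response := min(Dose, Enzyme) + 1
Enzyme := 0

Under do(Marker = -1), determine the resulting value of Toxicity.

-4

do(Marker=-1) replaces the equation Marker := |Enzyme - Dose| with the constant Marker = -1.
Toxicity = -3Enzyme + 2Marker - 2  [with Enzyme=0, Marker=-1]  = -4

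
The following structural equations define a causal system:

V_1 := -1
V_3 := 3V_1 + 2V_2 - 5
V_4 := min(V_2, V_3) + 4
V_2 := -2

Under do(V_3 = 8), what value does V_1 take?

Under do(V_3=8), the mechanism V_3 := 3V_1 + 2V_2 - 5 is discarded; V_3 is fixed at 8.
V_1 is not downstream of the intervention, so its value is determined by the original equations.

-1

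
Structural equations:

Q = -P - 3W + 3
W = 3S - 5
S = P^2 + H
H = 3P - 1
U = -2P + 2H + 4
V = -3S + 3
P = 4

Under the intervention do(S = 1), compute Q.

5

The intervention breaks the incoming arrows to S: S = P^2 + H no longer applies, and S = 1.
W = 3S - 5  [with S=1]  = -2
Q = -P - 3W + 3  [with P=4, W=-2]  = 5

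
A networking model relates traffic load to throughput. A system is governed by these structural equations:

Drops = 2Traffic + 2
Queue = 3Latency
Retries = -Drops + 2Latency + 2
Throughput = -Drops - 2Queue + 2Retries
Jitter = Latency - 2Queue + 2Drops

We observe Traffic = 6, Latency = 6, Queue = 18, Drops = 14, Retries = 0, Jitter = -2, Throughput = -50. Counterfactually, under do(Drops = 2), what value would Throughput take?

-14

The intervention breaks the incoming arrows to Drops: Drops = 2Traffic + 2 no longer applies, and Drops = 2.
Queue = 3Latency  [with Latency=6]  = 18
Retries = -Drops + 2Latency + 2  [with Drops=2, Latency=6]  = 12
Throughput = -Drops - 2Queue + 2Retries  [with Drops=2, Queue=18, Retries=12]  = -14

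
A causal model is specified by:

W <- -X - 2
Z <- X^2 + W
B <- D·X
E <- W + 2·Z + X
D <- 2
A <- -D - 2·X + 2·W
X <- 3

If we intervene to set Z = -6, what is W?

do(Z=-6) replaces the equation Z <- X^2 + W with the constant Z = -6.
No directed path runs from Z to W, so W keeps its natural value.
W = -X - 2  [with X=3]  = -5

-5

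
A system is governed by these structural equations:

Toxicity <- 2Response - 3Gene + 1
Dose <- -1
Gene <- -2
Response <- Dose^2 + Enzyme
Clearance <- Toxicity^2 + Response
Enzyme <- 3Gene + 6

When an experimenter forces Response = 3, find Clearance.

Under do(Response=3), the mechanism Response <- Dose^2 + Enzyme is discarded; Response is fixed at 3.
Toxicity = 2Response - 3Gene + 1  [with Response=3, Gene=-2]  = 13
Clearance = Toxicity^2 + Response  [with Toxicity=13, Response=3]  = 172

172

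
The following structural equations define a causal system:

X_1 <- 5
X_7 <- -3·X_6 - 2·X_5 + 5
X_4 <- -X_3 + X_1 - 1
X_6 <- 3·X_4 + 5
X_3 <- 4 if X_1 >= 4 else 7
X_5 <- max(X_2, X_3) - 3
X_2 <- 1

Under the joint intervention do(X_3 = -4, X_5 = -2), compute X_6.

29

Setting X_3 = -4, X_5 = -2 by intervention discards those variables' equations.
X_4 = -X_3 + X_1 - 1  [with X_3=-4, X_1=5]  = 8
X_6 = 3·X_4 + 5  [with X_4=8]  = 29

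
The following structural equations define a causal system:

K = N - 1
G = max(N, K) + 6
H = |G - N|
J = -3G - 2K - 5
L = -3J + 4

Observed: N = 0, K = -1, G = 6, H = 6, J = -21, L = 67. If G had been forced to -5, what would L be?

-32

The intervention breaks the incoming arrows to G: G = max(N, K) + 6 no longer applies, and G = -5.
K = N - 1  [with N=0]  = -1
J = -3G - 2K - 5  [with G=-5, K=-1]  = 12
L = -3J + 4  [with J=12]  = -32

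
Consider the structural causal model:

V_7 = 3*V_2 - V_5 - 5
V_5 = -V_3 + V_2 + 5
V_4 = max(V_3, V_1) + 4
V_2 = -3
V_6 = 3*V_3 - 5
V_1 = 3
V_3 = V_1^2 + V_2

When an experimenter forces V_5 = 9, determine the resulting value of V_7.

Under do(V_5=9), the mechanism V_5 = -V_3 + V_2 + 5 is discarded; V_5 is fixed at 9.
V_7 = 3*V_2 - V_5 - 5  [with V_2=-3, V_5=9]  = -23

-23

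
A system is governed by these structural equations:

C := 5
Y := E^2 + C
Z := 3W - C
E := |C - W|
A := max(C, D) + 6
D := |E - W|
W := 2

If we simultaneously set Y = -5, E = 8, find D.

Under do(Y = -5, E = 8), each intervened variable's structural equation is replaced by its fixed value.
D = |E - W|  [with E=8, W=2]  = 6

6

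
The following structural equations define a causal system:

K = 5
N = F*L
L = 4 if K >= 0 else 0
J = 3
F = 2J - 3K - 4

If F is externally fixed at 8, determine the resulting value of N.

32

Intervening sets F = 8 and removes its equation (F = 2J - 3K - 4).
L = 4 if K >= 0 else 0  [with K=5]  = 4
N = F*L  [with F=8, L=4]  = 32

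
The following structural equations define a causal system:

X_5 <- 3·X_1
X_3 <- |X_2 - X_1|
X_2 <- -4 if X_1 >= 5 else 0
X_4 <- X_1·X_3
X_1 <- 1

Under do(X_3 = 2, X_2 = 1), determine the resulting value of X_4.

The joint intervention fixes X_3 = 2, X_2 = 1, removing each variable's own equation.
X_4 = X_1·X_3  [with X_1=1, X_3=2]  = 2

2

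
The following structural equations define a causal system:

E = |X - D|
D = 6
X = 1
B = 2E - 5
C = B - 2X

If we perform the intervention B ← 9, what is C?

Intervening sets B = 9 and removes its equation (B = 2E - 5).
C = B - 2X  [with B=9, X=1]  = 7

7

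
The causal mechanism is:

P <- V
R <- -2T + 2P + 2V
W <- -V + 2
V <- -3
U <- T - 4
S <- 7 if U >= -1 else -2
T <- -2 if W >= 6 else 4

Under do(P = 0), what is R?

Under do(P=0), the mechanism P <- V is discarded; P is fixed at 0.
W = -V + 2  [with V=-3]  = 5
T = -2 if W >= 6 else 4  [with W=5]  = 4
R = -2T + 2P + 2V  [with T=4, P=0, V=-3]  = -14

-14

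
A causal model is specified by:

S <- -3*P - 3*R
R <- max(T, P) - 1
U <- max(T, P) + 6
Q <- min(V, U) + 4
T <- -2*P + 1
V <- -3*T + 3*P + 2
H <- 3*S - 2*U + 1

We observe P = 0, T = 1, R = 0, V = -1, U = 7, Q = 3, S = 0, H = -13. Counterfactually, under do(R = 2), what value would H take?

-31

The intervention breaks the incoming arrows to R: R <- max(T, P) - 1 no longer applies, and R = 2.
T = -2*P + 1  [with P=0]  = 1
U = max(T, P) + 6  [with T=1, P=0]  = 7
S = -3*P - 3*R  [with P=0, R=2]  = -6
H = 3*S - 2*U + 1  [with S=-6, U=7]  = -31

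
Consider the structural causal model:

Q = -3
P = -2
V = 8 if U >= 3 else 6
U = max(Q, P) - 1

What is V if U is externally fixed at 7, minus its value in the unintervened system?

The intervention breaks the incoming arrows to U: U = max(Q, P) - 1 no longer applies, and U = 7.
V = 8 if U >= 3 else 6  [with U=7]  = 8
Without intervention: U = max(Q, P) - 1  [with Q=-3, P=-2]  = -3; V = 8 if U >= 3 else 6  [with U=-3]  = 6.
Change = 8 − 6 = 2.

2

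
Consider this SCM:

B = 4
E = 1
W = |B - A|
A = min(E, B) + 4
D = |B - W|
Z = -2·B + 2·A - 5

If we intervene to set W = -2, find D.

Intervening sets W = -2 and removes its equation (W = |B - A|).
D = |B - W|  [with B=4, W=-2]  = 6

6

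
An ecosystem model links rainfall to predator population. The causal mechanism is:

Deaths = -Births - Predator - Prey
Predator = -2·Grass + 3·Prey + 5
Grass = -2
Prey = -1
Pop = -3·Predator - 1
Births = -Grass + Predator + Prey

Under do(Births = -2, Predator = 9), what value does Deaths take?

-6

The joint intervention fixes Births = -2, Predator = 9, removing each variable's own equation.
Deaths = -Births - Predator - Prey  [with Births=-2, Predator=9, Prey=-1]  = -6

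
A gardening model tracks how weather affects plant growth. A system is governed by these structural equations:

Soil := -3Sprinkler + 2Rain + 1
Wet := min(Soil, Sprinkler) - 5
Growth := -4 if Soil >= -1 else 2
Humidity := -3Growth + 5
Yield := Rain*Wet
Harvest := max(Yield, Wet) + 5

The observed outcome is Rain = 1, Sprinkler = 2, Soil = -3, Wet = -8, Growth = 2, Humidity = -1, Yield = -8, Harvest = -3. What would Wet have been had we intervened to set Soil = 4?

The intervention breaks the incoming arrows to Soil: Soil := -3Sprinkler + 2Rain + 1 no longer applies, and Soil = 4.
Wet = min(Soil, Sprinkler) - 5  [with Soil=4, Sprinkler=2]  = -3

-3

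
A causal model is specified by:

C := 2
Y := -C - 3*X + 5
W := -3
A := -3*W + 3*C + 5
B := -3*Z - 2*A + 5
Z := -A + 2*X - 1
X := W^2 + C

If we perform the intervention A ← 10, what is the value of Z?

The intervention breaks the incoming arrows to A: A := -3*W + 3*C + 5 no longer applies, and A = 10.
X = W^2 + C  [with W=-3, C=2]  = 11
Z = -A + 2*X - 1  [with A=10, X=11]  = 11

11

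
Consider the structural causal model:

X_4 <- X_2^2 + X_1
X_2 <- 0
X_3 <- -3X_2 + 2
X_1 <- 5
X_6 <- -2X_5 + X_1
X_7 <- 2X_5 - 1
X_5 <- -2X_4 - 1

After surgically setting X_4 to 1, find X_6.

11

Under do(X_4=1), the mechanism X_4 <- X_2^2 + X_1 is discarded; X_4 is fixed at 1.
X_5 = -2X_4 - 1  [with X_4=1]  = -3
X_6 = -2X_5 + X_1  [with X_5=-3, X_1=5]  = 11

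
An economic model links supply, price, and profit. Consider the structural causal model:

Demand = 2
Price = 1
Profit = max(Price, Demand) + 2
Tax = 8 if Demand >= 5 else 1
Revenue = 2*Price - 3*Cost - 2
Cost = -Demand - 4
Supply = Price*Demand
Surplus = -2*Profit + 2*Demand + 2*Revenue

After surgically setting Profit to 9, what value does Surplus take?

do(Profit=9) replaces the equation Profit = max(Price, Demand) + 2 with the constant Profit = 9.
Cost = -Demand - 4  [with Demand=2]  = -6
Revenue = 2*Price - 3*Cost - 2  [with Price=1, Cost=-6]  = 18
Surplus = -2*Profit + 2*Demand + 2*Revenue  [with Profit=9, Demand=2, Revenue=18]  = 22

22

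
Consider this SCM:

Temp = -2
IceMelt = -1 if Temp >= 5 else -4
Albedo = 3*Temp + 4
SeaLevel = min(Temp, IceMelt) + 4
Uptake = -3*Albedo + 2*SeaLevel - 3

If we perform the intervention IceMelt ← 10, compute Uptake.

7

do(IceMelt=10) replaces the equation IceMelt = -1 if Temp >= 5 else -4 with the constant IceMelt = 10.
Albedo = 3*Temp + 4  [with Temp=-2]  = -2
SeaLevel = min(Temp, IceMelt) + 4  [with Temp=-2, IceMelt=10]  = 2
Uptake = -3*Albedo + 2*SeaLevel - 3  [with Albedo=-2, SeaLevel=2]  = 7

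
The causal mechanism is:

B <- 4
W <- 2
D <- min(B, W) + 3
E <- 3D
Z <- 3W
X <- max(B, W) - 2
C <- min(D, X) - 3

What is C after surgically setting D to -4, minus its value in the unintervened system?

-6

The intervention breaks the incoming arrows to D: D <- min(B, W) + 3 no longer applies, and D = -4.
X = max(B, W) - 2  [with B=4, W=2]  = 2
C = min(D, X) - 3  [with D=-4, X=2]  = -7
Without intervention: D = min(B, W) + 3  [with B=4, W=2]  = 5; X = max(B, W) - 2  [with B=4, W=2]  = 2; C = min(D, X) - 3  [with D=5, X=2]  = -1.
Change = -7 − (-1) = -6.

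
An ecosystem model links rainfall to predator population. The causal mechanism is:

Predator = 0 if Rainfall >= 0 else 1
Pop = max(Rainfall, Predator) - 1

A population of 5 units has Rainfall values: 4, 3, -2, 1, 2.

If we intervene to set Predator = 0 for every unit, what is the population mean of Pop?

1

The intervention sets Predator=0 in all 5 units regardless of Rainfall. Recomputing Pop per unit gives 3, 2, -1, 0, 1; average 1.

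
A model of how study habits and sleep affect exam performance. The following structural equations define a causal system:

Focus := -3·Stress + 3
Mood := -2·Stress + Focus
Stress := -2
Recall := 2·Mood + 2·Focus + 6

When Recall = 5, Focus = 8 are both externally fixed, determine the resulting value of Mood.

12

Setting Recall = 5, Focus = 8 by intervention discards those variables' equations.
Mood = -2·Stress + Focus  [with Stress=-2, Focus=8]  = 12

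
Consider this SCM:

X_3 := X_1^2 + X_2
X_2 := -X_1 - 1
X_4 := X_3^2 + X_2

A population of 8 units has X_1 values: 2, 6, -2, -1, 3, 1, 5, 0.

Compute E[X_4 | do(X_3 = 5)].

Every unit gets X_3=5 under the intervention. X_4 values become 22, 18, 26, 25, 21, 23, 19, 24; E[X_4|do(X_3=5)] = 22.25.

22.25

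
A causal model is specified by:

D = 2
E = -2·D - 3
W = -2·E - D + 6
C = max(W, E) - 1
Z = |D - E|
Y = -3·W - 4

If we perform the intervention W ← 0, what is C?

The intervention breaks the incoming arrows to W: W = -2·E - D + 6 no longer applies, and W = 0.
E = -2·D - 3  [with D=2]  = -7
C = max(W, E) - 1  [with W=0, E=-7]  = -1

-1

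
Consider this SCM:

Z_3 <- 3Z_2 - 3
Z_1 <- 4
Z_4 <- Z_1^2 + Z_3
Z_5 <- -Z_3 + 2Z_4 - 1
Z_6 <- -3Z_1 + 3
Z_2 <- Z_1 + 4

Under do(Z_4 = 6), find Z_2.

The intervention breaks the incoming arrows to Z_4: Z_4 <- Z_1^2 + Z_3 no longer applies, and Z_4 = 6.
Since Z_2 is not a descendant of the intervened variable, it is unaffected.
Z_2 = Z_1 + 4  [with Z_1=4]  = 8

8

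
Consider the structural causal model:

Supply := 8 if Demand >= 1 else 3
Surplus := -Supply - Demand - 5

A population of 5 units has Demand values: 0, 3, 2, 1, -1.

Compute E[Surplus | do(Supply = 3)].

Under do(Supply=3), Supply's equation is replaced by Supply=3 for every unit. Per-unit Surplus: -8, -11, -10, -9, -7. Mean = -9.

-9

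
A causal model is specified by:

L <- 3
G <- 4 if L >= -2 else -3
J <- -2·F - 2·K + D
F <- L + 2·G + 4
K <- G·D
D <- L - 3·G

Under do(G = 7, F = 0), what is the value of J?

Under do(G = 7, F = 0), each intervened variable's structural equation is replaced by its fixed value.
D = L - 3·G  [with L=3, G=7]  = -18
K = G·D  [with G=7, D=-18]  = -126
J = -2·F - 2·K + D  [with F=0, K=-126, D=-18]  = 234

234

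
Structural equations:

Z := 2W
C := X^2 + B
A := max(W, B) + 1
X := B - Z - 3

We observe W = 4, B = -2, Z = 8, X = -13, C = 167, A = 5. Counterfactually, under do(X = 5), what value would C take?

23

Intervening sets X = 5 and removes its equation (X := B - Z - 3).
C = X^2 + B  [with X=5, B=-2]  = 23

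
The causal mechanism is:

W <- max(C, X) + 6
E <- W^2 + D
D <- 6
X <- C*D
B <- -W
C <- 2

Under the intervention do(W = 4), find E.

22

Intervening sets W = 4 and removes its equation (W <- max(C, X) + 6).
E = W^2 + D  [with W=4, D=6]  = 22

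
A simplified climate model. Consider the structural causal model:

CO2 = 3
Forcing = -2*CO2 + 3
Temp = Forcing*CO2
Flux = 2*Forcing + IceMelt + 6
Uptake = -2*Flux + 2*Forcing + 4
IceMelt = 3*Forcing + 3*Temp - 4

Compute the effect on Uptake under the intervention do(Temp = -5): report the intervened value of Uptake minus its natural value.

-24

The intervention breaks the incoming arrows to Temp: Temp = Forcing*CO2 no longer applies, and Temp = -5.
Forcing = -2*CO2 + 3  [with CO2=3]  = -3
IceMelt = 3*Forcing + 3*Temp - 4  [with Forcing=-3, Temp=-5]  = -28
Flux = 2*Forcing + IceMelt + 6  [with Forcing=-3, IceMelt=-28]  = -28
Uptake = -2*Flux + 2*Forcing + 4  [with Flux=-28, Forcing=-3]  = 54
Without intervention: Forcing = -2*CO2 + 3  [with CO2=3]  = -3; Temp = Forcing*CO2  [with Forcing=-3, CO2=3]  = -9; IceMelt = 3*Forcing + 3*Temp - 4  [with Forcing=-3, Temp=-9]  = -40; Flux = 2*Forcing + IceMelt + 6  [with Forcing=-3, IceMelt=-40]  = -40; Uptake = -2*Flux + 2*Forcing + 4  [with Flux=-40, Forcing=-3]  = 78.
Change = 54 − 78 = -24.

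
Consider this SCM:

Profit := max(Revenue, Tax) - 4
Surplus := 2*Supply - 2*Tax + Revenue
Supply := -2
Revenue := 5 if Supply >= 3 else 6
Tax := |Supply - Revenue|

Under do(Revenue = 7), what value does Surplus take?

do(Revenue=7) replaces the equation Revenue := 5 if Supply >= 3 else 6 with the constant Revenue = 7.
Tax = |Supply - Revenue|  [with Supply=-2, Revenue=7]  = 9
Surplus = 2*Supply - 2*Tax + Revenue  [with Supply=-2, Tax=9, Revenue=7]  = -15

-15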